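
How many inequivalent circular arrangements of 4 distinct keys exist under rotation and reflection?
(4-1)!/2 = 6/2 = 3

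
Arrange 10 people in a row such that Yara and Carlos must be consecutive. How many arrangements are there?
Treat the 2 as one block: (10-2+1)! × 2! = 362880 × 2 = 725760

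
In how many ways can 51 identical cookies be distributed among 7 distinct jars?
C(51+7-1, 7-1) = C(57, 6) = 36288252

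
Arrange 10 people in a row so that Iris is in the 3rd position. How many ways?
Fix one position: (10-1)! = 362880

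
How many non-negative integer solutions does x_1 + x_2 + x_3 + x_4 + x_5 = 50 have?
C(50+5-1, 5-1) = C(54, 4) = 316251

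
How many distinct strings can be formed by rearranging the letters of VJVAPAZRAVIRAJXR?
16! / (3! × 3! × 2! × 1! × 1! × 1! × 4! × 1!) = 12108096000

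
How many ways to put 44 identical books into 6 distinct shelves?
C(44+6-1, 6-1) = C(49, 5) = 1906884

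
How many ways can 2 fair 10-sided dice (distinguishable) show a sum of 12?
Coefficient of x^12 in (x + x² + ... + x^10)^2. By inclusion-exclusion on dice exceeding 10: Σ_j (-1)^j C(2,j)·C(12-1-10j, 1) = C(2,0)·C(11,1) - C(2,1)·C(1,1) = 1·11 - 2·1 = 9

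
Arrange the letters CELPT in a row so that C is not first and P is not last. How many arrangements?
By inclusion-exclusion: 5! - 2×(5-1)! + (5-2)! = 120 - 48 + 6 = 78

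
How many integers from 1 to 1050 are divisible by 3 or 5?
⌊1050/3⌋ + ⌊1050/5⌋ - ⌊1050/15⌋ = 350 + 210 - 70 = 490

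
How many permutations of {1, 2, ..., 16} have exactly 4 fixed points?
Choose the 4 fixed points C(16,4) = 1820, derange the rest: !12 = Σ_{j=0}^{12} (-1)^j·12!/j! = 479001600 - 479001600 + 239500800 - 79833600 + 19958400 - 3991680 + 665280 - 95040 + 11880 - 1320 + 132 - 12 + 1 = 176214841. Product = 1820 × 176214841 = 320711010620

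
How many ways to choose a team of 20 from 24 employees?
C(24,20) = 24!/(20!×4!) = 10626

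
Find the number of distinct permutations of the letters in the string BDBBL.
5! / (3! × 1! × 1!) = 20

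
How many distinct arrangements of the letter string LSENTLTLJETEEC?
14! / (1! × 1! × 1! × 3! × 4! × 1! × 3!) = 100900800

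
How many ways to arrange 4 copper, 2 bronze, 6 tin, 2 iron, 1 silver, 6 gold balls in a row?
21! / (4! × 2! × 6! × 2! × 1! × 6!) = 1026615189600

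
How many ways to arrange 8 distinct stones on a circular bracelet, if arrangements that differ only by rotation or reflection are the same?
(8-1)!/2 = 5040/2 = 2520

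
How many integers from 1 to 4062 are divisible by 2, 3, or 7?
⌊4062/2⌋+⌊4062/3⌋+⌊4062/7⌋ - ⌊4062/6⌋-⌊4062/14⌋-⌊4062/21⌋ + ⌊4062/42⌋ = 2031+1354+580 - 677-290-193 + 96 = 2901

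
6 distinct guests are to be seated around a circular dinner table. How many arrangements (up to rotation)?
Circular: fix one position, arrange the rest. (6-1)! = 120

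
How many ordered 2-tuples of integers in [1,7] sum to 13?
Coefficient of x^13 in (x + x² + ... + x^7)^2. By inclusion-exclusion on dice exceeding 7: Σ_j (-1)^j C(2,j)·C(13-1-7j, 1) = C(2,0)·C(12,1) - C(2,1)·C(5,1) = 1·12 - 2·5 = 2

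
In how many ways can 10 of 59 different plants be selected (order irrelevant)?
C(59,10) = 59!/(10!×49!) = 62828356305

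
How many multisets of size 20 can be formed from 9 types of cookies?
C(20+9-1, 9-1) = C(28, 8) = 3108105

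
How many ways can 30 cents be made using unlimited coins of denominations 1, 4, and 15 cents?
Coefficient of x^30 in 1/(1-x^1) · 1/(1-x^4) · 1/(1-x^15). Case on j = number of 15-cent coins (j = 0..2); remainder r = 30 - 15j is made from {1,4} in ⌊r/4⌋+1 ways. r = 30, 15, 0 → 8 + 4 + 1 = 13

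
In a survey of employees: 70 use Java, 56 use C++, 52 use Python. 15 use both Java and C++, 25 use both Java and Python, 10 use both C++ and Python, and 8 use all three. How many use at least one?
|A∪B∪C| = 70+56+52-15-25-10+8 = 136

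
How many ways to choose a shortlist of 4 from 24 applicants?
C(24,4) = 24!/(4!×20!) = 10626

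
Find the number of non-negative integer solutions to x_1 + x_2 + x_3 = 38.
C(38+3-1, 3-1) = C(40, 2) = 780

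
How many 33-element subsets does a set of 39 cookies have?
C(39,33) = 39!/(33!×6!) = 3262623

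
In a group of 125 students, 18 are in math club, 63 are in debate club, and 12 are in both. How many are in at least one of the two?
|A∪B| = |A| + |B| - |A∩B| = 18 + 63 - 12 = 69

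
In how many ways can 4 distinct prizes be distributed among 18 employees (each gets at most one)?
P(18,4) = 18!/(18-4)! = 73440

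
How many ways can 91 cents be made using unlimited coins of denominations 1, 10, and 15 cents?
Coefficient of x^91 in 1/(1-x^1) · 1/(1-x^10) · 1/(1-x^15). Case on j = number of 15-cent coins (j = 0..6); remainder r = 91 - 15j is made from {1,10} in ⌊r/10⌋+1 ways. r = 91, 76, 61, 46, 31, 16, 1 → 10 + 8 + 7 + 5 + 4 + 2 + 1 = 37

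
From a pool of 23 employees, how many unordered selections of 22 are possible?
C(23,22) = 23!/(22!×1!) = 23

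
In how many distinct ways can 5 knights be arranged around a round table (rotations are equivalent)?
Circular: fix one position, arrange the rest. (5-1)! = 24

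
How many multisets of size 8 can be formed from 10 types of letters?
C(8+10-1, 10-1) = C(17, 9) = 24310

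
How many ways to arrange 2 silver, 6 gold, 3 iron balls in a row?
11! / (2! × 6! × 3!) = 4620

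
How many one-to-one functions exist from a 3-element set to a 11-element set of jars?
P(11,3) = 11!/(11-3)! = 990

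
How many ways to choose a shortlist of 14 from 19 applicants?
C(19,14) = 19!/(14!×5!) = 11628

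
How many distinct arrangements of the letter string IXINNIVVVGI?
11! / (3! × 1! × 2! × 1! × 4!) = 138600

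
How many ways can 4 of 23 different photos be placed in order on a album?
P(23,4) = 23!/(23-4)! = 212520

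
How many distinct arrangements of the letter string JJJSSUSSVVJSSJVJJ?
17! / (7! × 3! × 1! × 6!) = 16336320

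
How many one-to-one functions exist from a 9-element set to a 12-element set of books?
P(12,9) = 12!/(12-9)! = 79833600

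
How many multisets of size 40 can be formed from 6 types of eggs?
C(40+6-1, 6-1) = C(45, 5) = 1221759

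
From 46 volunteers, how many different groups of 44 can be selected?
C(46,44) = 46!/(44!×2!) = 1035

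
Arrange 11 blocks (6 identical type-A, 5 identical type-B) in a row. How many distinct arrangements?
11! / (6! × 5!) = 462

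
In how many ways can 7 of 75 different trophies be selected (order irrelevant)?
C(75,7) = 75!/(7!×68!) = 1984829850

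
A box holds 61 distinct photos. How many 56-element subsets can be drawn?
C(61,56) = 61!/(56!×5!) = 5949147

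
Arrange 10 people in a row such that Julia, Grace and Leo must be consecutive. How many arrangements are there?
Treat the 3 as one block: (10-3+1)! × 3! = 40320 × 6 = 241920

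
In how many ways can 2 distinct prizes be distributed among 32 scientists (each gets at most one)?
P(32,2) = 32!/(32-2)! = 992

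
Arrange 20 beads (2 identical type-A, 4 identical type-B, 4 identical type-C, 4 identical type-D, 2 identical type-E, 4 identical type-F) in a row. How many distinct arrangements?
20! / (2! × 4! × 4! × 4! × 2! × 4!) = 1833241410000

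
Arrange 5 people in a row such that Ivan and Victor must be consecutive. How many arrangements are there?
Treat the 2 as one block: (5-2+1)! × 2! = 24 × 2 = 48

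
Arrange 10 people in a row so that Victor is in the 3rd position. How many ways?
Fix one position: (10-1)! = 362880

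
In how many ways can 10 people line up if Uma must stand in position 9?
Fix one position: (10-1)! = 362880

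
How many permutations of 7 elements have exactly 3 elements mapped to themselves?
Choose the 3 fixed points C(7,3) = 35, derange the rest: !4 = Σ_{j=0}^{4} (-1)^j·4!/j! = 24 - 24 + 12 - 4 + 1 = 9. Product = 35 × 9 = 315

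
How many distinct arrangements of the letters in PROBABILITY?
11! / (1! × 1! × 1! × 2! × 1! × 2! × 1! × 1! × 1!) = 9979200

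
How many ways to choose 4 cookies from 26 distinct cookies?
C(26,4) = 26!/(4!×22!) = 14950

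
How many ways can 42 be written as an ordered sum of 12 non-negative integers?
C(42+12-1, 12-1) = C(53, 11) = 76223753060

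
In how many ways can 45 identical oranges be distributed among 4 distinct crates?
C(45+4-1, 4-1) = C(48, 3) = 17296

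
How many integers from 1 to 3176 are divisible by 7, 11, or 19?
⌊3176/7⌋+⌊3176/11⌋+⌊3176/19⌋ - ⌊3176/77⌋-⌊3176/133⌋-⌊3176/209⌋ + ⌊3176/1463⌋ = 453+288+167 - 41-23-15 + 2 = 831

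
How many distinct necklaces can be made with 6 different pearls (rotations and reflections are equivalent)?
(6-1)!/2 = 120/2 = 60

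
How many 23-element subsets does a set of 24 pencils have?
C(24,23) = 24!/(23!×1!) = 24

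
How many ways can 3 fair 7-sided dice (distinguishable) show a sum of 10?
Coefficient of x^10 in (x + x² + ... + x^7)^3. By inclusion-exclusion on dice exceeding 7: Σ_j (-1)^j C(3,j)·C(10-1-7j, 2) = C(3,0)·C(9,2) - C(3,1)·C(2,2) = 1·36 - 3·1 = 33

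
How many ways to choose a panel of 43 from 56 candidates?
C(56,43) = 56!/(43!×13!) = 1889912732400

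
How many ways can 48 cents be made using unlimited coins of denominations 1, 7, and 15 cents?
Coefficient of x^48 in 1/(1-x^1) · 1/(1-x^7) · 1/(1-x^15). Case on j = number of 15-cent coins (j = 0..3); remainder r = 48 - 15j is made from {1,7} in ⌊r/7⌋+1 ways. r = 48, 33, 18, 3 → 7 + 5 + 3 + 1 = 16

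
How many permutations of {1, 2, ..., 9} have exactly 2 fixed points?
Choose the 2 fixed points C(9,2) = 36, derange the rest: !7 = Σ_{j=0}^{7} (-1)^j·7!/j! = 5040 - 5040 + 2520 - 840 + 210 - 42 + 7 - 1 = 1854. Product = 36 × 1854 = 66744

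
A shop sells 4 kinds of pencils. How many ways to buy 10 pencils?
C(10+4-1, 4-1) = C(13, 3) = 286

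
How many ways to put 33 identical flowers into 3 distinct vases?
C(33+3-1, 3-1) = C(35, 2) = 595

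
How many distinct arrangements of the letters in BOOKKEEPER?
10! / (1! × 2! × 2! × 3! × 1! × 1!) = 151200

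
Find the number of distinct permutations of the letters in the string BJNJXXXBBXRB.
12! / (1! × 1! × 4! × 4! × 2!) = 415800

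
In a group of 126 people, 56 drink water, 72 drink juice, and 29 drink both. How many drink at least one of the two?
|A∪B| = |A| + |B| - |A∩B| = 56 + 72 - 29 = 99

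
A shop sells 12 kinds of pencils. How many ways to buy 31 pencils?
C(31+12-1, 12-1) = C(42, 11) = 4280561376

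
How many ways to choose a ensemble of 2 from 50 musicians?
C(50,2) = 50!/(2!×48!) = 1225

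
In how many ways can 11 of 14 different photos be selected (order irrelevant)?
C(14,11) = 14!/(11!×3!) = 364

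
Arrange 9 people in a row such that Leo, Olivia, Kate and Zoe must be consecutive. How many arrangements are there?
Treat the 4 as one block: (9-4+1)! × 4! = 720 × 24 = 17280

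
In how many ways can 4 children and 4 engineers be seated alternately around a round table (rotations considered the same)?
Fix one of the children: (4-1)! ways for the remaining children, × 4! ways for the engineers = 6 × 24 = 144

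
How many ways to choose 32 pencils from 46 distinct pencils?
C(46,32) = 46!/(32!×14!) = 239877544005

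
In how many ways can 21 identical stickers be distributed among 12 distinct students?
C(21+12-1, 12-1) = C(32, 11) = 129024480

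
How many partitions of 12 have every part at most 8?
Let r_j(i) = number of partitions of i into parts ≤ j, for i = 0..12. r_1(i) = 1 for all i; r_j(i) = r_{j-1}(i) + r_j(i-j). Rows j = 2..8: ≤2: 1 1 2 2 3 3 4 4 5 5 6 6 7; ≤3: 1 1 2 3 4 5 7 8 10 12 14 16 19; ≤4: 1 1 2 3 5 6 9 11 15 18 23 27 34; ≤5: 1 1 2 3 5 7 10 13 18 23 30 37 47; ≤6: 1 1 2 3 5 7 11 14 20 26 35 44 58; ≤7: 1 1 2 3 5 7 11 15 21 28 38 49 65; ≤8: 1 1 2 3 5 7 11 15 22 29 40 52 70. r_8(12) = 70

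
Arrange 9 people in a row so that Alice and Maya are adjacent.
Treat as block: (9-1)! × 2! = 40320 × 2 = 80640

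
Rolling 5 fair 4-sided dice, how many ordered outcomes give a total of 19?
Coefficient of x^19 in (x + x² + ... + x^4)^5. By inclusion-exclusion on dice exceeding 4: Σ_j (-1)^j C(5,j)·C(19-1-4j, 4) = C(5,0)·C(18,4) - C(5,1)·C(14,4) + C(5,2)·C(10,4) - C(5,3)·C(6,4) = 1·3060 - 5·1001 + 10·210 - 10·15 = 5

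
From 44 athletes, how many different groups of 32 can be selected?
C(44,32) = 44!/(32!×12!) = 21090682613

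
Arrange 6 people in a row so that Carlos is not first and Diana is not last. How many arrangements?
By inclusion-exclusion: 6! - 2×(6-1)! + (6-2)! = 720 - 240 + 24 = 504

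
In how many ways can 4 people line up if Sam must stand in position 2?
Fix one position: (4-1)! = 6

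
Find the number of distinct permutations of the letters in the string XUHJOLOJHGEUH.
13! / (1! × 1! × 2! × 2! × 1! × 3! × 2! × 1!) = 129729600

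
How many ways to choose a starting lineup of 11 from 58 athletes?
C(58,11) = 58!/(11!×47!) = 227692286640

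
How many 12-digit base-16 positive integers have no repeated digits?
First digit: 15 choices (nonzero). Then descending: 15 × 15 × 14 × 13 × 12 × 11 × 10 × 9 × 8 × 7 × 6 × 5 = 817296480000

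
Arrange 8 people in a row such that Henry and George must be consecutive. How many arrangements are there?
Treat the 2 as one block: (8-2+1)! × 2! = 5040 × 2 = 10080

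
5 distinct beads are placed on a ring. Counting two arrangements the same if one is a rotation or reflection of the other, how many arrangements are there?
(5-1)!/2 = 24/2 = 12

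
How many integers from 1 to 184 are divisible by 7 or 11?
⌊184/7⌋ + ⌊184/11⌋ - ⌊184/77⌋ = 26 + 16 - 2 = 40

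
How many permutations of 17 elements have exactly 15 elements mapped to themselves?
Choose the 15 fixed points C(17,15) = 136, derange the rest: !2 = Σ_{j=0}^{2} (-1)^j·2!/j! = 2 - 2 + 1 = 1. Product = 136 × 1 = 136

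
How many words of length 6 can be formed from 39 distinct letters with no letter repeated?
P(39,6) = 39!/(39-6)! = 2349088560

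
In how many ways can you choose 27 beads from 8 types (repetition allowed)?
C(27+8-1, 8-1) = C(34, 7) = 5379616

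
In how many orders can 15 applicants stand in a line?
15! = 1307674368000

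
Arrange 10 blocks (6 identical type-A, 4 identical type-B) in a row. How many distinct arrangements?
10! / (6! × 4!) = 210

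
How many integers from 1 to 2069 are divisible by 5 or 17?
⌊2069/5⌋ + ⌊2069/17⌋ - ⌊2069/85⌋ = 413 + 121 - 24 = 510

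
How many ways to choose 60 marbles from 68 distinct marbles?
C(68,60) = 68!/(60!×8!) = 7392009768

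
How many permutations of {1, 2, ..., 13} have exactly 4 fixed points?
Choose the 4 fixed points C(13,4) = 715, derange the rest: !9 = Σ_{j=0}^{9} (-1)^j·9!/j! = 362880 - 362880 + 181440 - 60480 + 15120 - 3024 + 504 - 72 + 9 - 1 = 133496. Product = 715 × 133496 = 95449640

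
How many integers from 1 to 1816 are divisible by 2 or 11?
⌊1816/2⌋ + ⌊1816/11⌋ - ⌊1816/22⌋ = 908 + 165 - 82 = 991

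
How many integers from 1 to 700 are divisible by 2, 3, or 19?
⌊700/2⌋+⌊700/3⌋+⌊700/19⌋ - ⌊700/6⌋-⌊700/38⌋-⌊700/57⌋ + ⌊700/114⌋ = 350+233+36 - 116-18-12 + 6 = 479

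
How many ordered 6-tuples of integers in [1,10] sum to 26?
Coefficient of x^26 in (x + x² + ... + x^10)^6. By inclusion-exclusion on dice exceeding 10: Σ_j (-1)^j C(6,j)·C(26-1-10j, 5) = C(6,0)·C(25,5) - C(6,1)·C(15,5) + C(6,2)·C(5,5) = 1·53130 - 6·3003 + 15·1 = 35127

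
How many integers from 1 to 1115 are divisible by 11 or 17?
⌊1115/11⌋ + ⌊1115/17⌋ - ⌊1115/187⌋ = 101 + 65 - 5 = 161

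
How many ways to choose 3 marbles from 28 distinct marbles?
C(28,3) = 28!/(3!×25!) = 3276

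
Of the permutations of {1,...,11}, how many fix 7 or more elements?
Exactly j fixed points: C(11,j)·!(11-j); sum over j ≥ 7 (derangement numbers via !m = (m-1)·(!(m-1) + !(m-2)): !0..!4 = 1, 0, 1, 2, 9). Σ_{j=7}^{11} C(11,j)·!(11-j) = C(11,7)·!4 + C(11,8)·!3 + C(11,9)·!2 + C(11,10)·!1 + C(11,11)·!0 = 330·9 + 165·2 + 55·1 + 11·0 + 1·1 = 3356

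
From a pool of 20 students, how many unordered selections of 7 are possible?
C(20,7) = 20!/(7!×13!) = 77520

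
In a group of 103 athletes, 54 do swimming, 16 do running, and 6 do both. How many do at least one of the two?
|A∪B| = |A| + |B| - |A∩B| = 54 + 16 - 6 = 64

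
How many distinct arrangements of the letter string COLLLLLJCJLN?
12! / (2! × 2! × 1! × 1! × 6!) = 166320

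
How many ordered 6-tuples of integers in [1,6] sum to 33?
Coefficient of x^33 in (x + x² + ... + x^6)^6. By inclusion-exclusion on dice exceeding 6: Σ_j (-1)^j C(6,j)·C(33-1-6j, 5) = C(6,0)·C(32,5) - C(6,1)·C(26,5) + C(6,2)·C(20,5) - C(6,3)·C(14,5) + C(6,4)·C(8,5) = 1·201376 - 6·65780 + 15·15504 - 20·2002 + 15·56 = 56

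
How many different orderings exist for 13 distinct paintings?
13! = 6227020800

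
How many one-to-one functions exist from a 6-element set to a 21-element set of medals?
P(21,6) = 21!/(21-6)! = 39070080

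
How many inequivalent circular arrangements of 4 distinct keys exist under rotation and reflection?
(4-1)!/2 = 6/2 = 3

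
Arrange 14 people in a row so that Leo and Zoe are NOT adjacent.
Total - adjacent = 14! - (14-1)!×2 = 87178291200 - 12454041600 = 74724249600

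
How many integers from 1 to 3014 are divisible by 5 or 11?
⌊3014/5⌋ + ⌊3014/11⌋ - ⌊3014/55⌋ = 602 + 274 - 54 = 822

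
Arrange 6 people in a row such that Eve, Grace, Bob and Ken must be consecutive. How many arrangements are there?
Treat the 4 as one block: (6-4+1)! × 4! = 6 × 24 = 144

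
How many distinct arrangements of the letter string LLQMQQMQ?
8! / (2! × 4! × 2!) = 420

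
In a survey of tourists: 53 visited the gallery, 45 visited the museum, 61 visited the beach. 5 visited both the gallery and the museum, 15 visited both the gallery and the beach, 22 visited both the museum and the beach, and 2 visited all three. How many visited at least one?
|A∪B∪C| = 53+45+61-5-15-22+2 = 119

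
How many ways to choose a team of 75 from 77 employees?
C(77,75) = 77!/(75!×2!) = 2926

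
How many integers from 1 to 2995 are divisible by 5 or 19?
⌊2995/5⌋ + ⌊2995/19⌋ - ⌊2995/95⌋ = 599 + 157 - 31 = 725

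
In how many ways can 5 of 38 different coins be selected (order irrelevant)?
C(38,5) = 38!/(5!×33!) = 501942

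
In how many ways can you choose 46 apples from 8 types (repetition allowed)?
C(46+8-1, 8-1) = C(53, 7) = 154143080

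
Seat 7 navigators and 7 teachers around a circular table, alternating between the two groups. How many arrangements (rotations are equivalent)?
Fix one of the navigators: (7-1)! ways for the remaining navigators, × 7! ways for the teachers = 720 × 5040 = 3628800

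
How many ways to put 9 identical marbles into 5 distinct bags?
C(9+5-1, 5-1) = C(13, 4) = 715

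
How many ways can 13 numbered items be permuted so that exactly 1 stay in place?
Choose the 1 fixed point C(13,1) = 13, derange the rest: !12 = Σ_{j=0}^{12} (-1)^j·12!/j! = 479001600 - 479001600 + 239500800 - 79833600 + 19958400 - 3991680 + 665280 - 95040 + 11880 - 1320 + 132 - 12 + 1 = 176214841. Product = 13 × 176214841 = 2290792933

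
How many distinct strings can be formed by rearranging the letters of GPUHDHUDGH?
10! / (1! × 3! × 2! × 2! × 2!) = 75600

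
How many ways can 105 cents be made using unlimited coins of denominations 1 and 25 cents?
Coefficient of x^105 in 1/(1-x^1) · 1/(1-x^25). Use j coins of 25 for j = 0..⌊105/25⌋ = 4, the rest in 1s: 4 + 1 = 5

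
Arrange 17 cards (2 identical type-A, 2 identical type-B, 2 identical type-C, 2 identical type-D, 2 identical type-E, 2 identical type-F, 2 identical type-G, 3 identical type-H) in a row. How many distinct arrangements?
17! / (2! × 2! × 2! × 2! × 2! × 2! × 2! × 3!) = 463134672000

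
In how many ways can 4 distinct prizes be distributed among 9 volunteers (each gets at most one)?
P(9,4) = 9!/(9-4)! = 3024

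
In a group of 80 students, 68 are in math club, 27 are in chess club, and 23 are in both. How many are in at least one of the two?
|A∪B| = |A| + |B| - |A∩B| = 68 + 27 - 23 = 72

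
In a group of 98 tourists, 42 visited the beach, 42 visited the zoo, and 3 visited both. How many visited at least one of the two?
|A∪B| = |A| + |B| - |A∩B| = 42 + 42 - 3 = 81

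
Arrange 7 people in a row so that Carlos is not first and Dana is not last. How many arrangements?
By inclusion-exclusion: 7! - 2×(7-1)! + (7-2)! = 5040 - 1440 + 120 = 3720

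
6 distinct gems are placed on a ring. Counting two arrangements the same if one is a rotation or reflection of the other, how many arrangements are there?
(6-1)!/2 = 120/2 = 60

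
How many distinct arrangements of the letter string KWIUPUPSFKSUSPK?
15! / (1! × 1! × 1! × 3! × 3! × 3! × 3!) = 1009008000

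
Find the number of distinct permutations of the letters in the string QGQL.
4! / (1! × 1! × 2!) = 12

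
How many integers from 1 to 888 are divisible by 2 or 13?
⌊888/2⌋ + ⌊888/13⌋ - ⌊888/26⌋ = 444 + 68 - 34 = 478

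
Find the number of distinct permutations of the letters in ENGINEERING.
11! / (3! × 3! × 2! × 2! × 1!) = 277200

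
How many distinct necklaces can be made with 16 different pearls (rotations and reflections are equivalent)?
(16-1)!/2 = 1307674368000/2 = 653837184000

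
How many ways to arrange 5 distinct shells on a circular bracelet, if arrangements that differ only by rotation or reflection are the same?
(5-1)!/2 = 24/2 = 12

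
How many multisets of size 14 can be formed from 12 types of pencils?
C(14+12-1, 12-1) = C(25, 11) = 4457400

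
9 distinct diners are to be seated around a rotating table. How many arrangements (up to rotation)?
Circular: fix one position, arrange the rest. (9-1)! = 40320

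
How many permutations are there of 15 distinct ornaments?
15! = 1307674368000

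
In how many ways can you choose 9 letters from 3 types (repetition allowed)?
C(9+3-1, 3-1) = C(11, 2) = 55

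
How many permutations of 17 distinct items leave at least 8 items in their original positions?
Exactly j fixed points: C(17,j)·!(17-j); sum over j ≥ 8 (derangement numbers via !m = (m-1)·(!(m-1) + !(m-2)): !0..!9 = 1, 0, 1, 2, 9, 44, 265, 1854, 14833, 133496). Σ_{j=8}^{17} C(17,j)·!(17-j) = C(17,8)·!9 + C(17,9)·!8 + C(17,10)·!7 + C(17,11)·!6 + C(17,12)·!5 + C(17,13)·!4 + C(17,14)·!3 + C(17,15)·!2 + C(17,16)·!1 + C(17,17)·!0 = 24310·133496 + 24310·14833 + 19448·1854 + 12376·265 + 6188·44 + 2380·9 + 680·2 + 136·1 + 17·0 + 1·1 = 3645509411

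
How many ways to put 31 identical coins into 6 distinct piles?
C(31+6-1, 6-1) = C(36, 5) = 376992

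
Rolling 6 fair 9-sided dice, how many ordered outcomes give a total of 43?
Coefficient of x^43 in (x + x² + ... + x^9)^6. By inclusion-exclusion on dice exceeding 9: Σ_j (-1)^j C(6,j)·C(43-1-9j, 5) = C(6,0)·C(42,5) - C(6,1)·C(33,5) + C(6,2)·C(24,5) - C(6,3)·C(15,5) + C(6,4)·C(6,5) = 1·850668 - 6·237336 + 15·42504 - 20·3003 + 15·6 = 4242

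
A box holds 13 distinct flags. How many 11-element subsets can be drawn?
C(13,11) = 13!/(11!×2!) = 78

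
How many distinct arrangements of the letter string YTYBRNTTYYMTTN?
14! / (1! × 1! × 2! × 5! × 1! × 4!) = 15135120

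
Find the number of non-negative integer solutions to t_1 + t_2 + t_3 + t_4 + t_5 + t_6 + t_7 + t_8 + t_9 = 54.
C(54+9-1, 9-1) = C(62, 8) = 3381098545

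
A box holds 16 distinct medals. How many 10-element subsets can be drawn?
C(16,10) = 16!/(10!×6!) = 8008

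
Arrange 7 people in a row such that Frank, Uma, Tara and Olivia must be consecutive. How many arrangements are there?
Treat the 4 as one block: (7-4+1)! × 4! = 24 × 24 = 576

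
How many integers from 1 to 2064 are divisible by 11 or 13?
⌊2064/11⌋ + ⌊2064/13⌋ - ⌊2064/143⌋ = 187 + 158 - 14 = 331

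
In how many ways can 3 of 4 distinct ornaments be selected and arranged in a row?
P(4,3) = 4!/(4-3)! = 24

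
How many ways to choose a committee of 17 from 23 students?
C(23,17) = 23!/(17!×6!) = 100947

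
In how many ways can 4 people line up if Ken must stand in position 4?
Fix one position: (4-1)! = 6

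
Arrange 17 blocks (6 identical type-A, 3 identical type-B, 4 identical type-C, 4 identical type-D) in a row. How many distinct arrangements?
17! / (6! × 3! × 4! × 4!) = 142942800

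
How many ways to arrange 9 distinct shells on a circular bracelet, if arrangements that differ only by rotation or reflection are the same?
(9-1)!/2 = 40320/2 = 20160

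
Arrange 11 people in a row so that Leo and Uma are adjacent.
Treat as block: (11-1)! × 2! = 3628800 × 2 = 7257600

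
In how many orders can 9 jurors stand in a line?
9! = 362880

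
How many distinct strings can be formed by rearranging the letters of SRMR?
4! / (1! × 1! × 2!) = 12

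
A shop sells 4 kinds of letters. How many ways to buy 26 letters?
C(26+4-1, 4-1) = C(29, 3) = 3654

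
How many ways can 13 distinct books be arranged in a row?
13! = 6227020800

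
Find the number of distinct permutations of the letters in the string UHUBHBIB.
8! / (2! × 1! × 2! × 3!) = 1680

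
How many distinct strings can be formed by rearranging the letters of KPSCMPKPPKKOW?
13! / (1! × 4! × 1! × 1! × 4! × 1! × 1!) = 10810800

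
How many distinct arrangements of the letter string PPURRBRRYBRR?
12! / (1! × 2! × 1! × 2! × 6!) = 166320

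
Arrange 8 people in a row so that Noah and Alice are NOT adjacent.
Total - adjacent = 8! - (8-1)!×2 = 40320 - 10080 = 30240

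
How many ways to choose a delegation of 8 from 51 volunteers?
C(51,8) = 51!/(8!×43!) = 636763050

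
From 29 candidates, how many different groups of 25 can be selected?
C(29,25) = 29!/(25!×4!) = 23751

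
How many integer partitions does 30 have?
Pentagonal recurrence p(n) = p(n-1) + p(n-2) - p(n-5) - p(n-7) + p(n-12) + p(n-15) - ... gives p(0..29) = 1, 1, 2, 3, 5, 7, 11, 15, 22, 30, 42, 56, 77, 101, 135, 176, 231, 297, 385, 490, 627, 792, 1002, 1255, 1575, 1958, 2436, 3010, 3718, 4565. p(30) = p(29) + p(28) - p(25) - p(23) + p(18) + p(15) - p(8) - p(4) = 4565 + 3718 - 1958 - 1255 + 385 + 176 - 22 - 5 = 5604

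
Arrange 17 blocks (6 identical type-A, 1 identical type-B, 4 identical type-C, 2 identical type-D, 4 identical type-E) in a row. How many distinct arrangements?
17! / (6! × 1! × 4! × 2! × 4!) = 428828400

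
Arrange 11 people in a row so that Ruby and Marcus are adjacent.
Treat as block: (11-1)! × 2! = 3628800 × 2 = 7257600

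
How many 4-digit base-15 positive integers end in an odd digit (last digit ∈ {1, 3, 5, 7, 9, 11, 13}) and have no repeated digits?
Last∈{1,3,5,7,9,11,13}. Last=0: 0. Last nonzero: 7×13×P(13,2) = 14196. Total = 14196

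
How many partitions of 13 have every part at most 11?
Let r_j(i) = number of partitions of i into parts ≤ j, for i = 0..13. r_1(i) = 1 for all i; r_j(i) = r_{j-1}(i) + r_j(i-j). Rows j = 2..11: ≤2: 1 1 2 2 3 3 4 4 5 5 6 6 7 7; ≤3: 1 1 2 3 4 5 7 8 10 12 14 16 19 21; ≤4: 1 1 2 3 5 6 9 11 15 18 23 27 34 39; ≤5: 1 1 2 3 5 7 10 13 18 23 30 37 47 57; ≤6: 1 1 2 3 5 7 11 14 20 26 35 44 58 71; ≤7: 1 1 2 3 5 7 11 15 21 28 38 49 65 82; ≤8: 1 1 2 3 5 7 11 15 22 29 40 52 70 89; ≤9: 1 1 2 3 5 7 11 15 22 30 41 54 73 94; ≤10: 1 1 2 3 5 7 11 15 22 30 42 55 75 97; ≤11: 1 1 2 3 5 7 11 15 22 30 42 56 76 99. r_11(13) = 99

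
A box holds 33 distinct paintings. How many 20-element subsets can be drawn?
C(33,20) = 33!/(20!×13!) = 573166440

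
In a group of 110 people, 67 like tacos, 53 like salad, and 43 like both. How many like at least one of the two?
|A∪B| = |A| + |B| - |A∩B| = 67 + 53 - 43 = 77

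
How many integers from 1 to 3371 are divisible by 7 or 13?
⌊3371/7⌋ + ⌊3371/13⌋ - ⌊3371/91⌋ = 481 + 259 - 37 = 703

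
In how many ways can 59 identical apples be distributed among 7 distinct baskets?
C(59+7-1, 7-1) = C(65, 6) = 82598880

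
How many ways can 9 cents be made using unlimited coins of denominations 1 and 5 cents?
Coefficient of x^9 in 1/(1-x^1) · 1/(1-x^5). Use j coins of 5 for j = 0..⌊9/5⌋ = 1, the rest in 1s: 1 + 1 = 2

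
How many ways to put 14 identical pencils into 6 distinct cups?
C(14+6-1, 6-1) = C(19, 5) = 11628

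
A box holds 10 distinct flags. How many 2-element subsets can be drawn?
C(10,2) = 10!/(2!×8!) = 45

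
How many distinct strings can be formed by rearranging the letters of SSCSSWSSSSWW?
12! / (8! × 1! × 3!) = 1980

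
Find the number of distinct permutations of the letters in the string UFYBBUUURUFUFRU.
15! / (3! × 2! × 2! × 7! × 1!) = 10810800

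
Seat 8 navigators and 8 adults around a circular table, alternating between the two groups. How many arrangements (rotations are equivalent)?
Fix one of the navigators: (8-1)! ways for the remaining navigators, × 8! ways for the adults = 5040 × 40320 = 203212800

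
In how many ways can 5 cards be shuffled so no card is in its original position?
!5 = Σ_{j=0}^{5} (-1)^j·5!/j! = 120 - 120 + 60 - 20 + 5 - 1 = 44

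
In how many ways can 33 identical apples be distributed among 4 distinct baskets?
C(33+4-1, 4-1) = C(36, 3) = 7140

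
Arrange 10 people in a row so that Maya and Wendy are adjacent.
Treat as block: (10-1)! × 2! = 362880 × 2 = 725760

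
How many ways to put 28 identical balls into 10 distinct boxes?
C(28+10-1, 10-1) = C(37, 9) = 124403620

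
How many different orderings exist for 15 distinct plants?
15! = 1307674368000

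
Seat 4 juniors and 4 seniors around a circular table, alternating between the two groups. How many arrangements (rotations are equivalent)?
Fix one of the juniors: (4-1)! ways for the remaining juniors, × 4! ways for the seniors = 6 × 24 = 144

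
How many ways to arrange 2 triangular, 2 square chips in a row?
4! / (2! × 2!) = 6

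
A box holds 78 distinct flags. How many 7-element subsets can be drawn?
C(78,7) = 78!/(7!×71!) = 2641902120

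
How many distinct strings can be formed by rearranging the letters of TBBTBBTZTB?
10! / (4! × 5! × 1!) = 1260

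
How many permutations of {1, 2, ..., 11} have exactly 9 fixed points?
Choose the 9 fixed points C(11,9) = 55, derange the rest: !2 = Σ_{j=0}^{2} (-1)^j·2!/j! = 2 - 2 + 1 = 1. Product = 55 × 1 = 55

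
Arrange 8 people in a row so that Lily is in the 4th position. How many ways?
Fix one position: (8-1)! = 5040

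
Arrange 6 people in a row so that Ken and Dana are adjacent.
Treat as block: (6-1)! × 2! = 120 × 2 = 240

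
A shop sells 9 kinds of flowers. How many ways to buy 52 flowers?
C(52+9-1, 9-1) = C(60, 8) = 2558620845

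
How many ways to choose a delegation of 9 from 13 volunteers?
C(13,9) = 13!/(9!×4!) = 715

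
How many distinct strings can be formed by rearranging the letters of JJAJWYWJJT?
10! / (2! × 5! × 1! × 1! × 1!) = 15120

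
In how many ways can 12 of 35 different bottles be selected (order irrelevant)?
C(35,12) = 35!/(12!×23!) = 834451800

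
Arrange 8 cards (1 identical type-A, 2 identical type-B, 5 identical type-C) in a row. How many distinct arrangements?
8! / (1! × 2! × 5!) = 168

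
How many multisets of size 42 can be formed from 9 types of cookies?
C(42+9-1, 9-1) = C(50, 8) = 536878650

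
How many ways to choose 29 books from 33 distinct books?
C(33,29) = 33!/(29!×4!) = 40920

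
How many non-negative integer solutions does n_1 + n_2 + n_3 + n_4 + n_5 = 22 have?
C(22+5-1, 5-1) = C(26, 4) = 14950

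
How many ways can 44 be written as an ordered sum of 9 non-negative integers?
C(44+9-1, 9-1) = C(52, 8) = 752538150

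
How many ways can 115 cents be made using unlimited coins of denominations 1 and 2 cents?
Coefficient of x^115 in 1/(1-x^1) · 1/(1-x^2). Use j coins of 2 for j = 0..⌊115/2⌋ = 57, the rest in 1s: 57 + 1 = 58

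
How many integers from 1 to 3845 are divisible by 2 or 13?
⌊3845/2⌋ + ⌊3845/13⌋ - ⌊3845/26⌋ = 1922 + 295 - 147 = 2070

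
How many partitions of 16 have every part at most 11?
Let r_j(i) = number of partitions of i into parts ≤ j, for i = 0..16. r_1(i) = 1 for all i; r_j(i) = r_{j-1}(i) + r_j(i-j). Rows j = 2..11: ≤2: 1 1 2 2 3 3 4 4 5 5 6 6 7 7 8 8 9; ≤3: 1 1 2 3 4 5 7 8 10 12 14 16 19 21 24 27 30; ≤4: 1 1 2 3 5 6 9 11 15 18 23 27 34 39 47 54 64; ≤5: 1 1 2 3 5 7 10 13 18 23 30 37 47 57 70 84 101; ≤6: 1 1 2 3 5 7 11 14 20 26 35 44 58 71 90 110 136; ≤7: 1 1 2 3 5 7 11 15 21 28 38 49 65 82 105 131 164; ≤8: 1 1 2 3 5 7 11 15 22 29 40 52 70 89 116 146 186; ≤9: 1 1 2 3 5 7 11 15 22 30 41 54 73 94 123 157 201; ≤10: 1 1 2 3 5 7 11 15 22 30 42 55 75 97 128 164 212; ≤11: 1 1 2 3 5 7 11 15 22 30 42 56 76 99 131 169 219. r_11(16) = 219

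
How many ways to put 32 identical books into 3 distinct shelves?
C(32+3-1, 3-1) = C(34, 2) = 561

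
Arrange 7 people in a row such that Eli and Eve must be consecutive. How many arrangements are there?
Treat the 2 as one block: (7-2+1)! × 2! = 720 × 2 = 1440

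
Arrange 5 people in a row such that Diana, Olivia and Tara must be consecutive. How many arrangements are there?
Treat the 3 as one block: (5-3+1)! × 3! = 6 × 6 = 36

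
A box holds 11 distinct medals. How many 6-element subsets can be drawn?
C(11,6) = 11!/(6!×5!) = 462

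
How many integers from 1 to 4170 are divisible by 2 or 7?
⌊4170/2⌋ + ⌊4170/7⌋ - ⌊4170/14⌋ = 2085 + 595 - 297 = 2383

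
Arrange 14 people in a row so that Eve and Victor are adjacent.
Treat as block: (14-1)! × 2! = 6227020800 × 2 = 12454041600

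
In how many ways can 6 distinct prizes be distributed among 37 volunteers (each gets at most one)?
P(37,6) = 37!/(37-6)! = 1673844480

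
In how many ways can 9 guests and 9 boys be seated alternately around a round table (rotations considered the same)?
Fix one of the guests: (9-1)! ways for the remaining guests, × 9! ways for the boys = 40320 × 362880 = 14631321600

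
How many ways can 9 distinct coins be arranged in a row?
9! = 362880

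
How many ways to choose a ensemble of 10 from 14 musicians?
C(14,10) = 14!/(10!×4!) = 1001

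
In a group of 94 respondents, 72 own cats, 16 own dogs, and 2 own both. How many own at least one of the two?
|A∪B| = |A| + |B| - |A∩B| = 72 + 16 - 2 = 86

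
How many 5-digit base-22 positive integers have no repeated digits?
First digit: 21 choices (nonzero). Then descending: 21 × 21 × 20 × 19 × 18 = 3016440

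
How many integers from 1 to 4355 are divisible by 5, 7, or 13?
⌊4355/5⌋+⌊4355/7⌋+⌊4355/13⌋ - ⌊4355/35⌋-⌊4355/65⌋-⌊4355/91⌋ + ⌊4355/455⌋ = 871+622+335 - 124-67-47 + 9 = 1599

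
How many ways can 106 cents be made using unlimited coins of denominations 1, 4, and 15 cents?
Coefficient of x^106 in 1/(1-x^1) · 1/(1-x^4) · 1/(1-x^15). Case on j = number of 15-cent coins (j = 0..7); remainder r = 106 - 15j is made from {1,4} in ⌊r/4⌋+1 ways. r = 106, 91, 76, 61, 46, 31, 16, 1 → 27 + 23 + 20 + 16 + 12 + 8 + 5 + 1 = 112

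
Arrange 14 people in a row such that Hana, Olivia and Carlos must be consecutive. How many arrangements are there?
Treat the 3 as one block: (14-3+1)! × 3! = 479001600 × 6 = 2874009600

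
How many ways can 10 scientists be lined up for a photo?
10! = 3628800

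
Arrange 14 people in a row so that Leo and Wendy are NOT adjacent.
Total - adjacent = 14! - (14-1)!×2 = 87178291200 - 12454041600 = 74724249600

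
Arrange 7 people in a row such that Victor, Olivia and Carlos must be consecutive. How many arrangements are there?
Treat the 3 as one block: (7-3+1)! × 3! = 120 × 6 = 720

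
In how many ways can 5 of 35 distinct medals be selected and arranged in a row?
P(35,5) = 35!/(35-5)! = 38955840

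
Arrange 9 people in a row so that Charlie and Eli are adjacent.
Treat as block: (9-1)! × 2! = 40320 × 2 = 80640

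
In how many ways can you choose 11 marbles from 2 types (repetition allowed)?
C(11+2-1, 2-1) = C(12, 1) = 12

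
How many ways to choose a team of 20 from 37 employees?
C(37,20) = 37!/(20!×17!) = 15905368710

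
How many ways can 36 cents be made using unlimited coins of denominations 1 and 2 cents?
Coefficient of x^36 in 1/(1-x^1) · 1/(1-x^2). Use j coins of 2 for j = 0..⌊36/2⌋ = 18, the rest in 1s: 18 + 1 = 19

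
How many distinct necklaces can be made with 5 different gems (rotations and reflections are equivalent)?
(5-1)!/2 = 24/2 = 12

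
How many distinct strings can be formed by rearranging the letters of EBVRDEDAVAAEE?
13! / (4! × 1! × 1! × 3! × 2! × 2!) = 10810800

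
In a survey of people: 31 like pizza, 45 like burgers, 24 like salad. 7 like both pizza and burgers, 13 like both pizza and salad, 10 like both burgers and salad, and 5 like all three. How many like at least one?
|A∪B∪C| = 31+45+24-7-13-10+5 = 75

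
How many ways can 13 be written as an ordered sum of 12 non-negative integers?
C(13+12-1, 12-1) = C(24, 11) = 2496144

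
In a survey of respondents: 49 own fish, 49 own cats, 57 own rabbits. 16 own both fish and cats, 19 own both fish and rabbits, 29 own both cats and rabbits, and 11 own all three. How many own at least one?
|A∪B∪C| = 49+49+57-16-19-29+11 = 102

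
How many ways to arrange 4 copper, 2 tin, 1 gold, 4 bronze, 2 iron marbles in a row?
13! / (4! × 2! × 1! × 4! × 2!) = 2702700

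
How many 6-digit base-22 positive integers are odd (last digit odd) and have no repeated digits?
Last∈{1,3,5,7,9,11,13,15,17,19,21}. Last=0: 0. Last nonzero: 11×20×P(20,4) = 25581600. Total = 25581600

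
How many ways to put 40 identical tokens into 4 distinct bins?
C(40+4-1, 4-1) = C(43, 3) = 12341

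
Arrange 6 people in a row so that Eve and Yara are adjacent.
Treat as block: (6-1)! × 2! = 120 × 2 = 240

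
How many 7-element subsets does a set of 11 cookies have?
C(11,7) = 11!/(7!×4!) = 330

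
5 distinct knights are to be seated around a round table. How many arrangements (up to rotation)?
Circular: fix one position, arrange the rest. (5-1)! = 24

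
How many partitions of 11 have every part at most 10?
Let r_j(i) = number of partitions of i into parts ≤ j, for i = 0..11. r_1(i) = 1 for all i; r_j(i) = r_{j-1}(i) + r_j(i-j). Rows j = 2..10: ≤2: 1 1 2 2 3 3 4 4 5 5 6 6; ≤3: 1 1 2 3 4 5 7 8 10 12 14 16; ≤4: 1 1 2 3 5 6 9 11 15 18 23 27; ≤5: 1 1 2 3 5 7 10 13 18 23 30 37; ≤6: 1 1 2 3 5 7 11 14 20 26 35 44; ≤7: 1 1 2 3 5 7 11 15 21 28 38 49; ≤8: 1 1 2 3 5 7 11 15 22 29 40 52; ≤9: 1 1 2 3 5 7 11 15 22 30 41 54; ≤10: 1 1 2 3 5 7 11 15 22 30 42 55. r_10(11) = 55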